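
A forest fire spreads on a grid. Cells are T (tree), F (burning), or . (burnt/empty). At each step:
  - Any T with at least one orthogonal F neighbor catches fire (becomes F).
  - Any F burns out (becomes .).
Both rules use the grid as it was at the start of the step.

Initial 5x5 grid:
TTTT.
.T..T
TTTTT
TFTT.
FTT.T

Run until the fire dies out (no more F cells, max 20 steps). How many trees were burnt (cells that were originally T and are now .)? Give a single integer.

Step 1: +4 fires, +2 burnt (F count now 4)
Step 2: +5 fires, +4 burnt (F count now 5)
Step 3: +2 fires, +5 burnt (F count now 2)
Step 4: +3 fires, +2 burnt (F count now 3)
Step 5: +2 fires, +3 burnt (F count now 2)
Step 6: +0 fires, +2 burnt (F count now 0)
Fire out after step 6
Initially T: 17, now '.': 24
Total burnt (originally-T cells now '.'): 16

Answer: 16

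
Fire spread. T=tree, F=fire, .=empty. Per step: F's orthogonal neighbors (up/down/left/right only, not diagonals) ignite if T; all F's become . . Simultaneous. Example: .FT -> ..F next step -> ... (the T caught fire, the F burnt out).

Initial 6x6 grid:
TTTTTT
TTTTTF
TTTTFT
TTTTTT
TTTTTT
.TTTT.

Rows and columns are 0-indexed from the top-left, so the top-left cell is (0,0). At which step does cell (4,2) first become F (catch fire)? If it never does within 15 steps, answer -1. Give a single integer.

Step 1: cell (4,2)='T' (+5 fires, +2 burnt)
Step 2: cell (4,2)='T' (+6 fires, +5 burnt)
Step 3: cell (4,2)='T' (+7 fires, +6 burnt)
Step 4: cell (4,2)='F' (+6 fires, +7 burnt)
  -> target ignites at step 4
Step 5: cell (4,2)='.' (+5 fires, +6 burnt)
Step 6: cell (4,2)='.' (+3 fires, +5 burnt)
Step 7: cell (4,2)='.' (+0 fires, +3 burnt)
  fire out at step 7

4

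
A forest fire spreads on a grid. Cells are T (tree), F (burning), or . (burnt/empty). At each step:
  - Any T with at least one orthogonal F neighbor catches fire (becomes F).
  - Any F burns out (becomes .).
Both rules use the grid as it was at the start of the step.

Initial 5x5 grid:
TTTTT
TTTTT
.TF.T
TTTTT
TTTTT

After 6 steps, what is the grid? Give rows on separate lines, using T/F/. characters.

Step 1: 3 trees catch fire, 1 burn out
  TTTTT
  TTFTT
  .F..T
  TTFTT
  TTTTT
Step 2: 6 trees catch fire, 3 burn out
  TTFTT
  TF.FT
  ....T
  TF.FT
  TTFTT
Step 3: 8 trees catch fire, 6 burn out
  TF.FT
  F...F
  ....T
  F...F
  TF.FT
Step 4: 5 trees catch fire, 8 burn out
  F...F
  .....
  ....F
  .....
  F...F
Step 5: 0 trees catch fire, 5 burn out
  .....
  .....
  .....
  .....
  .....
Step 6: 0 trees catch fire, 0 burn out
  .....
  .....
  .....
  .....
  .....

.....
.....
.....
.....
.....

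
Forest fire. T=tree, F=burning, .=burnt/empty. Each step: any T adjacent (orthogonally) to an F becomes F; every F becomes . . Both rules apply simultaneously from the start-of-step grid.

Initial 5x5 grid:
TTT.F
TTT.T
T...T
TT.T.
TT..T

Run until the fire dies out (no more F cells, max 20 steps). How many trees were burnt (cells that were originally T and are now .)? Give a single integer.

Step 1: +1 fires, +1 burnt (F count now 1)
Step 2: +1 fires, +1 burnt (F count now 1)
Step 3: +0 fires, +1 burnt (F count now 0)
Fire out after step 3
Initially T: 15, now '.': 12
Total burnt (originally-T cells now '.'): 2

Answer: 2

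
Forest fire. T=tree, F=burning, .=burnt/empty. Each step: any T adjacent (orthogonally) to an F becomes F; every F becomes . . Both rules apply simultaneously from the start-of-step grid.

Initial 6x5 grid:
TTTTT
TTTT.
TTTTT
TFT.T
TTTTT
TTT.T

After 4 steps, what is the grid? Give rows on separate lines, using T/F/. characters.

Step 1: 4 trees catch fire, 1 burn out
  TTTTT
  TTTT.
  TFTTT
  F.F.T
  TFTTT
  TTT.T
Step 2: 6 trees catch fire, 4 burn out
  TTTTT
  TFTT.
  F.FTT
  ....T
  F.FTT
  TFT.T
Step 3: 7 trees catch fire, 6 burn out
  TFTTT
  F.FT.
  ...FT
  ....T
  ...FT
  F.F.T
Step 4: 5 trees catch fire, 7 burn out
  F.FTT
  ...F.
  ....F
  ....T
  ....F
  ....T

F.FTT
...F.
....F
....T
....F
....T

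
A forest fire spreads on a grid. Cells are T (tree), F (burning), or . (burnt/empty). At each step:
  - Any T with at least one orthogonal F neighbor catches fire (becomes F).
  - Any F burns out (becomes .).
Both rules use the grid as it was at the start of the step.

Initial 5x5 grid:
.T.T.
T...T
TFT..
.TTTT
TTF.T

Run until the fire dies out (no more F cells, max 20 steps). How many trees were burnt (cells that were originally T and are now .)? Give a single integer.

Step 1: +5 fires, +2 burnt (F count now 5)
Step 2: +3 fires, +5 burnt (F count now 3)
Step 3: +1 fires, +3 burnt (F count now 1)
Step 4: +1 fires, +1 burnt (F count now 1)
Step 5: +0 fires, +1 burnt (F count now 0)
Fire out after step 5
Initially T: 13, now '.': 22
Total burnt (originally-T cells now '.'): 10

Answer: 10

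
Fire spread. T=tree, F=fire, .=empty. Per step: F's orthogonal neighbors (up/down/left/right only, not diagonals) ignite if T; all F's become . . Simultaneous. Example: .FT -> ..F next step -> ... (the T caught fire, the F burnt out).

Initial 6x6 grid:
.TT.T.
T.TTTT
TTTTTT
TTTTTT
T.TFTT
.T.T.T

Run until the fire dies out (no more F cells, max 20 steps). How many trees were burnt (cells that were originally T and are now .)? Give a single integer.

Answer: 26

Derivation:
Step 1: +4 fires, +1 burnt (F count now 4)
Step 2: +4 fires, +4 burnt (F count now 4)
Step 3: +6 fires, +4 burnt (F count now 6)
Step 4: +5 fires, +6 burnt (F count now 5)
Step 5: +5 fires, +5 burnt (F count now 5)
Step 6: +2 fires, +5 burnt (F count now 2)
Step 7: +0 fires, +2 burnt (F count now 0)
Fire out after step 7
Initially T: 27, now '.': 35
Total burnt (originally-T cells now '.'): 26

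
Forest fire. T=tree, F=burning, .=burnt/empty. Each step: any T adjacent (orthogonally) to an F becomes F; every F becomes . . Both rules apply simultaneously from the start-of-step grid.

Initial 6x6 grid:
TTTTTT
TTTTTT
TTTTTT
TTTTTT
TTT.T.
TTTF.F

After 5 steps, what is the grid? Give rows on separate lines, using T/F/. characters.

Step 1: 1 trees catch fire, 2 burn out
  TTTTTT
  TTTTTT
  TTTTTT
  TTTTTT
  TTT.T.
  TTF...
Step 2: 2 trees catch fire, 1 burn out
  TTTTTT
  TTTTTT
  TTTTTT
  TTTTTT
  TTF.T.
  TF....
Step 3: 3 trees catch fire, 2 burn out
  TTTTTT
  TTTTTT
  TTTTTT
  TTFTTT
  TF..T.
  F.....
Step 4: 4 trees catch fire, 3 burn out
  TTTTTT
  TTTTTT
  TTFTTT
  TF.FTT
  F...T.
  ......
Step 5: 5 trees catch fire, 4 burn out
  TTTTTT
  TTFTTT
  TF.FTT
  F...FT
  ....T.
  ......

TTTTTT
TTFTTT
TF.FTT
F...FT
....T.
......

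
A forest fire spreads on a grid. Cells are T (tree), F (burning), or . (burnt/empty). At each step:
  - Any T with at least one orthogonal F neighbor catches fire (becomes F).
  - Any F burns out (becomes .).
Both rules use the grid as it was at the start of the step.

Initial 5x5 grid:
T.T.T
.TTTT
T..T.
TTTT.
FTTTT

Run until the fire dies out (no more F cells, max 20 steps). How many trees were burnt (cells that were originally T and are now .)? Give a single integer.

Answer: 16

Derivation:
Step 1: +2 fires, +1 burnt (F count now 2)
Step 2: +3 fires, +2 burnt (F count now 3)
Step 3: +2 fires, +3 burnt (F count now 2)
Step 4: +2 fires, +2 burnt (F count now 2)
Step 5: +1 fires, +2 burnt (F count now 1)
Step 6: +1 fires, +1 burnt (F count now 1)
Step 7: +2 fires, +1 burnt (F count now 2)
Step 8: +3 fires, +2 burnt (F count now 3)
Step 9: +0 fires, +3 burnt (F count now 0)
Fire out after step 9
Initially T: 17, now '.': 24
Total burnt (originally-T cells now '.'): 16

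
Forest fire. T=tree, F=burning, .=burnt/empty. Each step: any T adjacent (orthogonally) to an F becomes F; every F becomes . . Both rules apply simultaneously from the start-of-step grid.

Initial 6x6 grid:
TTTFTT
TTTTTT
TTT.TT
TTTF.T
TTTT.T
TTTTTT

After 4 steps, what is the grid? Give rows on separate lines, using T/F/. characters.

Step 1: 5 trees catch fire, 2 burn out
  TTF.FT
  TTTFTT
  TTT.TT
  TTF..T
  TTTF.T
  TTTTTT
Step 2: 8 trees catch fire, 5 burn out
  TF...F
  TTF.FT
  TTF.TT
  TF...T
  TTF..T
  TTTFTT
Step 3: 9 trees catch fire, 8 burn out
  F.....
  TF...F
  TF..FT
  F....T
  TF...T
  TTF.FT
Step 4: 6 trees catch fire, 9 burn out
  ......
  F.....
  F....F
  .....T
  F....T
  TF...F

......
F.....
F....F
.....T
F....T
TF...F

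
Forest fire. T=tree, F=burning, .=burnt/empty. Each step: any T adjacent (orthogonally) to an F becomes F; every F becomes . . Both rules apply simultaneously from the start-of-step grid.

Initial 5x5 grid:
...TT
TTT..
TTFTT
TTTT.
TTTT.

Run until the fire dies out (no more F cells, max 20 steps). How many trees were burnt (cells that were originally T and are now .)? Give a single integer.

Step 1: +4 fires, +1 burnt (F count now 4)
Step 2: +6 fires, +4 burnt (F count now 6)
Step 3: +4 fires, +6 burnt (F count now 4)
Step 4: +1 fires, +4 burnt (F count now 1)
Step 5: +0 fires, +1 burnt (F count now 0)
Fire out after step 5
Initially T: 17, now '.': 23
Total burnt (originally-T cells now '.'): 15

Answer: 15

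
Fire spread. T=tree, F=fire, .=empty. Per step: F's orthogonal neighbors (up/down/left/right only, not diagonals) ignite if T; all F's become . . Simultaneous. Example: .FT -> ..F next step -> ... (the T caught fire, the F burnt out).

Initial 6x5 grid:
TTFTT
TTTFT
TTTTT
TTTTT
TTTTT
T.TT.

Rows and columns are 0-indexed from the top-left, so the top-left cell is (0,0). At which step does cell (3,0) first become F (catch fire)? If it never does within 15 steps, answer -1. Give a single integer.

Step 1: cell (3,0)='T' (+5 fires, +2 burnt)
Step 2: cell (3,0)='T' (+6 fires, +5 burnt)
Step 3: cell (3,0)='T' (+5 fires, +6 burnt)
Step 4: cell (3,0)='T' (+5 fires, +5 burnt)
Step 5: cell (3,0)='F' (+3 fires, +5 burnt)
  -> target ignites at step 5
Step 6: cell (3,0)='.' (+1 fires, +3 burnt)
Step 7: cell (3,0)='.' (+1 fires, +1 burnt)
Step 8: cell (3,0)='.' (+0 fires, +1 burnt)
  fire out at step 8

5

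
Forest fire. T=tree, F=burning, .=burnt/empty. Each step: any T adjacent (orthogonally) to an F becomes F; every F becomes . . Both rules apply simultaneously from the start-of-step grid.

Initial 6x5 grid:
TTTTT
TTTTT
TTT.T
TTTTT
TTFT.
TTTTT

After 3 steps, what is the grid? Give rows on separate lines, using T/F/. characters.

Step 1: 4 trees catch fire, 1 burn out
  TTTTT
  TTTTT
  TTT.T
  TTFTT
  TF.F.
  TTFTT
Step 2: 6 trees catch fire, 4 burn out
  TTTTT
  TTTTT
  TTF.T
  TF.FT
  F....
  TF.FT
Step 3: 6 trees catch fire, 6 burn out
  TTTTT
  TTFTT
  TF..T
  F...F
  .....
  F...F

TTTTT
TTFTT
TF..T
F...F
.....
F...F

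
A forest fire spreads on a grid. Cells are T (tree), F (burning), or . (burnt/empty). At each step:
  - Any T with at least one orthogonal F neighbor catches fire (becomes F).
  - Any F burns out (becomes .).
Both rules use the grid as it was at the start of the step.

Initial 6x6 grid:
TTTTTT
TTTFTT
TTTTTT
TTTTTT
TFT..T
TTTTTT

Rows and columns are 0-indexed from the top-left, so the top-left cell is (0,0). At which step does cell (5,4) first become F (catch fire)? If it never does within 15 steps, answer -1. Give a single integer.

Step 1: cell (5,4)='T' (+8 fires, +2 burnt)
Step 2: cell (5,4)='T' (+12 fires, +8 burnt)
Step 3: cell (5,4)='T' (+7 fires, +12 burnt)
Step 4: cell (5,4)='F' (+3 fires, +7 burnt)
  -> target ignites at step 4
Step 5: cell (5,4)='.' (+2 fires, +3 burnt)
Step 6: cell (5,4)='.' (+0 fires, +2 burnt)
  fire out at step 6

4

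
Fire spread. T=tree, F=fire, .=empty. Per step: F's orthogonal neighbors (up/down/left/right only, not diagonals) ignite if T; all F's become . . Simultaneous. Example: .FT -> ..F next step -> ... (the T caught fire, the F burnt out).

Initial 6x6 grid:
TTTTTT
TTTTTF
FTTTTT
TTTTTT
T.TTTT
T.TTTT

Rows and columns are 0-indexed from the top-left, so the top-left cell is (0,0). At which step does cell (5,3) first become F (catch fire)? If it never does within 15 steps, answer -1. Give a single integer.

Step 1: cell (5,3)='T' (+6 fires, +2 burnt)
Step 2: cell (5,3)='T' (+9 fires, +6 burnt)
Step 3: cell (5,3)='T' (+8 fires, +9 burnt)
Step 4: cell (5,3)='T' (+5 fires, +8 burnt)
Step 5: cell (5,3)='T' (+3 fires, +5 burnt)
Step 6: cell (5,3)='F' (+1 fires, +3 burnt)
  -> target ignites at step 6
Step 7: cell (5,3)='.' (+0 fires, +1 burnt)
  fire out at step 7

6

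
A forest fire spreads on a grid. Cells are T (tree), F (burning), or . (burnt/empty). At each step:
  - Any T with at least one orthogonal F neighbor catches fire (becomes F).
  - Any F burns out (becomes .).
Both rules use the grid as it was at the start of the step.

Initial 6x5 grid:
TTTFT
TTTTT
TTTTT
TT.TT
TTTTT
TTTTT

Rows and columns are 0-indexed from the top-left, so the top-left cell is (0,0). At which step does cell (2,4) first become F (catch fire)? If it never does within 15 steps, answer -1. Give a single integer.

Step 1: cell (2,4)='T' (+3 fires, +1 burnt)
Step 2: cell (2,4)='T' (+4 fires, +3 burnt)
Step 3: cell (2,4)='F' (+5 fires, +4 burnt)
  -> target ignites at step 3
Step 4: cell (2,4)='.' (+4 fires, +5 burnt)
Step 5: cell (2,4)='.' (+5 fires, +4 burnt)
Step 6: cell (2,4)='.' (+4 fires, +5 burnt)
Step 7: cell (2,4)='.' (+2 fires, +4 burnt)
Step 8: cell (2,4)='.' (+1 fires, +2 burnt)
Step 9: cell (2,4)='.' (+0 fires, +1 burnt)
  fire out at step 9

3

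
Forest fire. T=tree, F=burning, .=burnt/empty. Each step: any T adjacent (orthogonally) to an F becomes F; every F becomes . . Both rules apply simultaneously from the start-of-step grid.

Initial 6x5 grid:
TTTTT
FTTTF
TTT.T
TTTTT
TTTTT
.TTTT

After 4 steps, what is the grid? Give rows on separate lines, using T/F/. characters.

Step 1: 6 trees catch fire, 2 burn out
  FTTTF
  .FTF.
  FTT.F
  TTTTT
  TTTTT
  .TTTT
Step 2: 6 trees catch fire, 6 burn out
  .FTF.
  ..F..
  .FT..
  FTTTF
  TTTTT
  .TTTT
Step 3: 6 trees catch fire, 6 burn out
  ..F..
  .....
  ..F..
  .FTF.
  FTTTF
  .TTTT
Step 4: 4 trees catch fire, 6 burn out
  .....
  .....
  .....
  ..F..
  .FTF.
  .TTTF

.....
.....
.....
..F..
.FTF.
.TTTF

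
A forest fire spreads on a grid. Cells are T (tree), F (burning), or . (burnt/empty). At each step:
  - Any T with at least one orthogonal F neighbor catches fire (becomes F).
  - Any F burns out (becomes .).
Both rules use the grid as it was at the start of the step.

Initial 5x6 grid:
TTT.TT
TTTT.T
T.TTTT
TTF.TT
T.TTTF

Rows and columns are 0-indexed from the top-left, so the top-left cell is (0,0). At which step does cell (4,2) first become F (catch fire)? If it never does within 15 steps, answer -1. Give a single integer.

Step 1: cell (4,2)='F' (+5 fires, +2 burnt)
  -> target ignites at step 1
Step 2: cell (4,2)='.' (+6 fires, +5 burnt)
Step 3: cell (4,2)='.' (+7 fires, +6 burnt)
Step 4: cell (4,2)='.' (+3 fires, +7 burnt)
Step 5: cell (4,2)='.' (+2 fires, +3 burnt)
Step 6: cell (4,2)='.' (+0 fires, +2 burnt)
  fire out at step 6

1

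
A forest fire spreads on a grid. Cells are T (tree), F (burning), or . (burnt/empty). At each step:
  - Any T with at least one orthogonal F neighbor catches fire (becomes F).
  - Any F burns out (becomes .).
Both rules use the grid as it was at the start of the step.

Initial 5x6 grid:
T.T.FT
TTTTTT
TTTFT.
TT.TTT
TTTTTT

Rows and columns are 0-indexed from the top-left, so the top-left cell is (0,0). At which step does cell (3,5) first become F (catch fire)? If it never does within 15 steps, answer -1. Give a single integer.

Step 1: cell (3,5)='T' (+6 fires, +2 burnt)
Step 2: cell (3,5)='T' (+5 fires, +6 burnt)
Step 3: cell (3,5)='F' (+7 fires, +5 burnt)
  -> target ignites at step 3
Step 4: cell (3,5)='.' (+4 fires, +7 burnt)
Step 5: cell (3,5)='.' (+2 fires, +4 burnt)
Step 6: cell (3,5)='.' (+0 fires, +2 burnt)
  fire out at step 6

3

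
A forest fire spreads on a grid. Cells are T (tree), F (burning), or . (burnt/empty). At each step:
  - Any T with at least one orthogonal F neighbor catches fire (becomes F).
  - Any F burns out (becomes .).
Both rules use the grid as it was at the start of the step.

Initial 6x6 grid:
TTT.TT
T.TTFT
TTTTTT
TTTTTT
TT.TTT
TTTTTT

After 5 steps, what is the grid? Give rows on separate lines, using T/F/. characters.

Step 1: 4 trees catch fire, 1 burn out
  TTT.FT
  T.TF.F
  TTTTFT
  TTTTTT
  TT.TTT
  TTTTTT
Step 2: 5 trees catch fire, 4 burn out
  TTT..F
  T.F...
  TTTF.F
  TTTTFT
  TT.TTT
  TTTTTT
Step 3: 5 trees catch fire, 5 burn out
  TTF...
  T.....
  TTF...
  TTTF.F
  TT.TFT
  TTTTTT
Step 4: 6 trees catch fire, 5 burn out
  TF....
  T.....
  TF....
  TTF...
  TT.F.F
  TTTTFT
Step 5: 5 trees catch fire, 6 burn out
  F.....
  T.....
  F.....
  TF....
  TT....
  TTTF.F

F.....
T.....
F.....
TF....
TT....
TTTF.F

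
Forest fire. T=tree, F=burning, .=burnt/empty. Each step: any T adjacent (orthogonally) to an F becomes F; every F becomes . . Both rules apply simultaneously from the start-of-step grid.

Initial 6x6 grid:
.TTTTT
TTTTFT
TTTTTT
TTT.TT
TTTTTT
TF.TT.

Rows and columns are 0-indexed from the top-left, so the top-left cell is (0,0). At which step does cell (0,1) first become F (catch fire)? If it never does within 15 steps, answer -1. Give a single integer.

Step 1: cell (0,1)='T' (+6 fires, +2 burnt)
Step 2: cell (0,1)='T' (+9 fires, +6 burnt)
Step 3: cell (0,1)='T' (+9 fires, +9 burnt)
Step 4: cell (0,1)='F' (+6 fires, +9 burnt)
  -> target ignites at step 4
Step 5: cell (0,1)='.' (+0 fires, +6 burnt)
  fire out at step 5

4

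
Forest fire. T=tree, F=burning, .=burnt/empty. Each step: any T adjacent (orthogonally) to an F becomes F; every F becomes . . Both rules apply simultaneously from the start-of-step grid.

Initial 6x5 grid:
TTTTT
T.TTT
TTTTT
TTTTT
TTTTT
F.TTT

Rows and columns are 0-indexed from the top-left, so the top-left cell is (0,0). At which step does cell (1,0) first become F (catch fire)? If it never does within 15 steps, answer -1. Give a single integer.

Step 1: cell (1,0)='T' (+1 fires, +1 burnt)
Step 2: cell (1,0)='T' (+2 fires, +1 burnt)
Step 3: cell (1,0)='T' (+3 fires, +2 burnt)
Step 4: cell (1,0)='F' (+5 fires, +3 burnt)
  -> target ignites at step 4
Step 5: cell (1,0)='.' (+5 fires, +5 burnt)
Step 6: cell (1,0)='.' (+5 fires, +5 burnt)
Step 7: cell (1,0)='.' (+3 fires, +5 burnt)
Step 8: cell (1,0)='.' (+2 fires, +3 burnt)
Step 9: cell (1,0)='.' (+1 fires, +2 burnt)
Step 10: cell (1,0)='.' (+0 fires, +1 burnt)
  fire out at step 10

4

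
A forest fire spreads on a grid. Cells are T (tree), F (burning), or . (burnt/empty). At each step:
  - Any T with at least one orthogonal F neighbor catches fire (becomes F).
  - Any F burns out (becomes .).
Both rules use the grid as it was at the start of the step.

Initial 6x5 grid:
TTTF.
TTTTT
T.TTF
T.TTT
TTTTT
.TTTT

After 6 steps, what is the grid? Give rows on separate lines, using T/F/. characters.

Step 1: 5 trees catch fire, 2 burn out
  TTF..
  TTTFF
  T.TF.
  T.TTF
  TTTTT
  .TTTT
Step 2: 5 trees catch fire, 5 burn out
  TF...
  TTF..
  T.F..
  T.TF.
  TTTTF
  .TTTT
Step 3: 5 trees catch fire, 5 burn out
  F....
  TF...
  T....
  T.F..
  TTTF.
  .TTTF
Step 4: 3 trees catch fire, 5 burn out
  .....
  F....
  T....
  T....
  TTF..
  .TTF.
Step 5: 3 trees catch fire, 3 burn out
  .....
  .....
  F....
  T....
  TF...
  .TF..
Step 6: 3 trees catch fire, 3 burn out
  .....
  .....
  .....
  F....
  F....
  .F...

.....
.....
.....
F....
F....
.F...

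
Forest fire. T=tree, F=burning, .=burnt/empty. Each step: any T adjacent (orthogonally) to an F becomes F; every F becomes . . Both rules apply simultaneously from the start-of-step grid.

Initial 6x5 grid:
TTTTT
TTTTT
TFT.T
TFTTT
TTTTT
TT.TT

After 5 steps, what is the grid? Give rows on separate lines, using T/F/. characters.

Step 1: 6 trees catch fire, 2 burn out
  TTTTT
  TFTTT
  F.F.T
  F.FTT
  TFTTT
  TT.TT
Step 2: 7 trees catch fire, 6 burn out
  TFTTT
  F.FTT
  ....T
  ...FT
  F.FTT
  TF.TT
Step 3: 6 trees catch fire, 7 burn out
  F.FTT
  ...FT
  ....T
  ....F
  ...FT
  F..TT
Step 4: 5 trees catch fire, 6 burn out
  ...FT
  ....F
  ....F
  .....
  ....F
  ...FT
Step 5: 2 trees catch fire, 5 burn out
  ....F
  .....
  .....
  .....
  .....
  ....F

....F
.....
.....
.....
.....
....F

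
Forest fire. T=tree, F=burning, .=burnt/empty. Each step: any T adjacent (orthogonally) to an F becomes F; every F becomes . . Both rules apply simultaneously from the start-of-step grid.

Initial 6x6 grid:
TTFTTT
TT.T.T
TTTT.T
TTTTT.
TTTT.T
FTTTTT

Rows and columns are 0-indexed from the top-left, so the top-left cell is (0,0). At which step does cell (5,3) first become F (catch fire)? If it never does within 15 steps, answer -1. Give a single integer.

Step 1: cell (5,3)='T' (+4 fires, +2 burnt)
Step 2: cell (5,3)='T' (+7 fires, +4 burnt)
Step 3: cell (5,3)='F' (+8 fires, +7 burnt)
  -> target ignites at step 3
Step 4: cell (5,3)='.' (+6 fires, +8 burnt)
Step 5: cell (5,3)='.' (+3 fires, +6 burnt)
Step 6: cell (5,3)='.' (+1 fires, +3 burnt)
Step 7: cell (5,3)='.' (+0 fires, +1 burnt)
  fire out at step 7

3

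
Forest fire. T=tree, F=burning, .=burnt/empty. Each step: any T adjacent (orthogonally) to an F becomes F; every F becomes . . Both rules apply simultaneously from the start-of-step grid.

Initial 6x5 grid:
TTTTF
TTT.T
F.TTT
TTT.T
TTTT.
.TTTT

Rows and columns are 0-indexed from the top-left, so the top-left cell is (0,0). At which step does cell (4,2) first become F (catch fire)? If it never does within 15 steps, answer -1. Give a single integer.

Step 1: cell (4,2)='T' (+4 fires, +2 burnt)
Step 2: cell (4,2)='T' (+6 fires, +4 burnt)
Step 3: cell (4,2)='T' (+6 fires, +6 burnt)
Step 4: cell (4,2)='F' (+3 fires, +6 burnt)
  -> target ignites at step 4
Step 5: cell (4,2)='.' (+2 fires, +3 burnt)
Step 6: cell (4,2)='.' (+1 fires, +2 burnt)
Step 7: cell (4,2)='.' (+1 fires, +1 burnt)
Step 8: cell (4,2)='.' (+0 fires, +1 burnt)
  fire out at step 8

4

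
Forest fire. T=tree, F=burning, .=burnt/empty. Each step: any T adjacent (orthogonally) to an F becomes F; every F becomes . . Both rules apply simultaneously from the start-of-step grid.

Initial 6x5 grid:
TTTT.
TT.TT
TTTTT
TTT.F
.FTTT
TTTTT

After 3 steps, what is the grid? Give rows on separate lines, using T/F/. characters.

Step 1: 5 trees catch fire, 2 burn out
  TTTT.
  TT.TT
  TTTTF
  TFT..
  ..FTF
  TFTTT
Step 2: 9 trees catch fire, 5 burn out
  TTTT.
  TT.TF
  TFTF.
  F.F..
  ...F.
  F.FTF
Step 3: 5 trees catch fire, 9 burn out
  TTTT.
  TF.F.
  F.F..
  .....
  .....
  ...F.

TTTT.
TF.F.
F.F..
.....
.....
...F.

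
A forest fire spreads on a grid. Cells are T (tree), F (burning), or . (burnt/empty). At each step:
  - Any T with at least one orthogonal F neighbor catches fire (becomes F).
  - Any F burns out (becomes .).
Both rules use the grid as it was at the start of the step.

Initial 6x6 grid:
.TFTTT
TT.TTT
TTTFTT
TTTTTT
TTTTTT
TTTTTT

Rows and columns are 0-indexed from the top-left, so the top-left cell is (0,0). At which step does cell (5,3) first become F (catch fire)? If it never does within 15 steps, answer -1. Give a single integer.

Step 1: cell (5,3)='T' (+6 fires, +2 burnt)
Step 2: cell (5,3)='T' (+8 fires, +6 burnt)
Step 3: cell (5,3)='F' (+9 fires, +8 burnt)
  -> target ignites at step 3
Step 4: cell (5,3)='.' (+5 fires, +9 burnt)
Step 5: cell (5,3)='.' (+3 fires, +5 burnt)
Step 6: cell (5,3)='.' (+1 fires, +3 burnt)
Step 7: cell (5,3)='.' (+0 fires, +1 burnt)
  fire out at step 7

3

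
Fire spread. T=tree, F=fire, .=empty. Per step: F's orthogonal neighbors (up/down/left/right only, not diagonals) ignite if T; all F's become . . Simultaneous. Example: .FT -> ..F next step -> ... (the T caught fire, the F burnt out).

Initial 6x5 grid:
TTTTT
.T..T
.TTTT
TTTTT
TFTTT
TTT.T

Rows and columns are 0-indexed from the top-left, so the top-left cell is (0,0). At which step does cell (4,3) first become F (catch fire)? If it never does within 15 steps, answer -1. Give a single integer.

Step 1: cell (4,3)='T' (+4 fires, +1 burnt)
Step 2: cell (4,3)='F' (+6 fires, +4 burnt)
  -> target ignites at step 2
Step 3: cell (4,3)='.' (+4 fires, +6 burnt)
Step 4: cell (4,3)='.' (+4 fires, +4 burnt)
Step 5: cell (4,3)='.' (+3 fires, +4 burnt)
Step 6: cell (4,3)='.' (+2 fires, +3 burnt)
Step 7: cell (4,3)='.' (+1 fires, +2 burnt)
Step 8: cell (4,3)='.' (+0 fires, +1 burnt)
  fire out at step 8

2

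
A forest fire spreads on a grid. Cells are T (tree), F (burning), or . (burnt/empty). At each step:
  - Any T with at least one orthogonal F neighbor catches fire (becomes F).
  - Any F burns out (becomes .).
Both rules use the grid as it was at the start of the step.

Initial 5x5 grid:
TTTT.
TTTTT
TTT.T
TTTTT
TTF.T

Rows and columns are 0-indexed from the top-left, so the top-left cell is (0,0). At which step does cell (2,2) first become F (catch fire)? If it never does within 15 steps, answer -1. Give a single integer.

Step 1: cell (2,2)='T' (+2 fires, +1 burnt)
Step 2: cell (2,2)='F' (+4 fires, +2 burnt)
  -> target ignites at step 2
Step 3: cell (2,2)='.' (+4 fires, +4 burnt)
Step 4: cell (2,2)='.' (+6 fires, +4 burnt)
Step 5: cell (2,2)='.' (+4 fires, +6 burnt)
Step 6: cell (2,2)='.' (+1 fires, +4 burnt)
Step 7: cell (2,2)='.' (+0 fires, +1 burnt)
  fire out at step 7

2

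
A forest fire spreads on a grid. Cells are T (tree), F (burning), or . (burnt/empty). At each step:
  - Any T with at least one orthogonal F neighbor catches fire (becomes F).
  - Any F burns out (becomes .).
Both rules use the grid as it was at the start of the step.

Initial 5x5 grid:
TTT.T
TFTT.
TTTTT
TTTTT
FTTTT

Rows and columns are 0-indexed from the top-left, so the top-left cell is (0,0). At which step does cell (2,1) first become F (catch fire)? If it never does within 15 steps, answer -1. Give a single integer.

Step 1: cell (2,1)='F' (+6 fires, +2 burnt)
  -> target ignites at step 1
Step 2: cell (2,1)='.' (+7 fires, +6 burnt)
Step 3: cell (2,1)='.' (+3 fires, +7 burnt)
Step 4: cell (2,1)='.' (+3 fires, +3 burnt)
Step 5: cell (2,1)='.' (+1 fires, +3 burnt)
Step 6: cell (2,1)='.' (+0 fires, +1 burnt)
  fire out at step 6

1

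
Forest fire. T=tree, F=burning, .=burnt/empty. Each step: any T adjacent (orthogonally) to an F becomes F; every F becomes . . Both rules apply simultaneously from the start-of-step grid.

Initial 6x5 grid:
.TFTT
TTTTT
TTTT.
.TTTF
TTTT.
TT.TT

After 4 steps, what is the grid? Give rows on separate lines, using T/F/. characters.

Step 1: 4 trees catch fire, 2 burn out
  .F.FT
  TTFTT
  TTTT.
  .TTF.
  TTTT.
  TT.TT
Step 2: 7 trees catch fire, 4 burn out
  ....F
  TF.FT
  TTFF.
  .TF..
  TTTF.
  TT.TT
Step 3: 6 trees catch fire, 7 burn out
  .....
  F...F
  TF...
  .F...
  TTF..
  TT.FT
Step 4: 3 trees catch fire, 6 burn out
  .....
  .....
  F....
  .....
  TF...
  TT..F

.....
.....
F....
.....
TF...
TT..F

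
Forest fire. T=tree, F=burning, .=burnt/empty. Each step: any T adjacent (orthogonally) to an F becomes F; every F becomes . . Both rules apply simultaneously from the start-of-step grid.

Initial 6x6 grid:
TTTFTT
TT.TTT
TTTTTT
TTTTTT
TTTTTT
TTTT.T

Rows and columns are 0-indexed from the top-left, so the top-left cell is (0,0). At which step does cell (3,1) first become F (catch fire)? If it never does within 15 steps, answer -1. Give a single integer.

Step 1: cell (3,1)='T' (+3 fires, +1 burnt)
Step 2: cell (3,1)='T' (+4 fires, +3 burnt)
Step 3: cell (3,1)='T' (+6 fires, +4 burnt)
Step 4: cell (3,1)='T' (+6 fires, +6 burnt)
Step 5: cell (3,1)='F' (+6 fires, +6 burnt)
  -> target ignites at step 5
Step 6: cell (3,1)='.' (+4 fires, +6 burnt)
Step 7: cell (3,1)='.' (+3 fires, +4 burnt)
Step 8: cell (3,1)='.' (+1 fires, +3 burnt)
Step 9: cell (3,1)='.' (+0 fires, +1 burnt)
  fire out at step 9

5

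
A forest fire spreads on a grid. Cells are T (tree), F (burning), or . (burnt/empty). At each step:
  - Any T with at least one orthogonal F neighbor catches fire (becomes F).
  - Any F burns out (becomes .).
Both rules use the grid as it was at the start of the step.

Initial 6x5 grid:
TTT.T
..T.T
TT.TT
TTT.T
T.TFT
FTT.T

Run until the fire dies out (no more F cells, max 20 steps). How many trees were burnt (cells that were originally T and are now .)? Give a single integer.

Answer: 16

Derivation:
Step 1: +4 fires, +2 burnt (F count now 4)
Step 2: +5 fires, +4 burnt (F count now 5)
Step 3: +3 fires, +5 burnt (F count now 3)
Step 4: +3 fires, +3 burnt (F count now 3)
Step 5: +1 fires, +3 burnt (F count now 1)
Step 6: +0 fires, +1 burnt (F count now 0)
Fire out after step 6
Initially T: 20, now '.': 26
Total burnt (originally-T cells now '.'): 16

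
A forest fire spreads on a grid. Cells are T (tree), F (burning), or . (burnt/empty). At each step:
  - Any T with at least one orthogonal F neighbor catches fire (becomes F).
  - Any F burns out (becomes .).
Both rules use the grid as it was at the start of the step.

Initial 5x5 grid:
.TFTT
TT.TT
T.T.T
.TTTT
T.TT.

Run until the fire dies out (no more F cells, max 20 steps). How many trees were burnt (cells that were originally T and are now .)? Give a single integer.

Step 1: +2 fires, +1 burnt (F count now 2)
Step 2: +3 fires, +2 burnt (F count now 3)
Step 3: +2 fires, +3 burnt (F count now 2)
Step 4: +2 fires, +2 burnt (F count now 2)
Step 5: +1 fires, +2 burnt (F count now 1)
Step 6: +1 fires, +1 burnt (F count now 1)
Step 7: +2 fires, +1 burnt (F count now 2)
Step 8: +3 fires, +2 burnt (F count now 3)
Step 9: +0 fires, +3 burnt (F count now 0)
Fire out after step 9
Initially T: 17, now '.': 24
Total burnt (originally-T cells now '.'): 16

Answer: 16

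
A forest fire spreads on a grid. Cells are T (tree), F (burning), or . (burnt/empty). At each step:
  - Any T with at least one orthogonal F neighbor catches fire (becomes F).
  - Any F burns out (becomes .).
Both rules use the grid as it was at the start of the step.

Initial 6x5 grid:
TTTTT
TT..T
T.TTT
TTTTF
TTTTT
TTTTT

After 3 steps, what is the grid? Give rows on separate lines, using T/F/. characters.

Step 1: 3 trees catch fire, 1 burn out
  TTTTT
  TT..T
  T.TTF
  TTTF.
  TTTTF
  TTTTT
Step 2: 5 trees catch fire, 3 burn out
  TTTTT
  TT..F
  T.TF.
  TTF..
  TTTF.
  TTTTF
Step 3: 5 trees catch fire, 5 burn out
  TTTTF
  TT...
  T.F..
  TF...
  TTF..
  TTTF.

TTTTF
TT...
T.F..
TF...
TTF..
TTTF.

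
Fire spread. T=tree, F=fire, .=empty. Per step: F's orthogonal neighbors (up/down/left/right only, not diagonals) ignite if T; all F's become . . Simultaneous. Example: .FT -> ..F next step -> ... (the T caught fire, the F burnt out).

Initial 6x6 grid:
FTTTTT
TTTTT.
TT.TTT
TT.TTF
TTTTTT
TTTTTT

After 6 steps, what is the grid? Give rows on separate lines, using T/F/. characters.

Step 1: 5 trees catch fire, 2 burn out
  .FTTTT
  FTTTT.
  TT.TTF
  TT.TF.
  TTTTTF
  TTTTTT
Step 2: 7 trees catch fire, 5 burn out
  ..FTTT
  .FTTT.
  FT.TF.
  TT.F..
  TTTTF.
  TTTTTF
Step 3: 8 trees catch fire, 7 burn out
  ...FTT
  ..FTF.
  .F.F..
  FT....
  TTTF..
  TTTTF.
Step 4: 6 trees catch fire, 8 burn out
  ....FT
  ...F..
  ......
  .F....
  FTF...
  TTTF..
Step 5: 4 trees catch fire, 6 burn out
  .....F
  ......
  ......
  ......
  .F....
  FTF...
Step 6: 1 trees catch fire, 4 burn out
  ......
  ......
  ......
  ......
  ......
  .F....

......
......
......
......
......
.F....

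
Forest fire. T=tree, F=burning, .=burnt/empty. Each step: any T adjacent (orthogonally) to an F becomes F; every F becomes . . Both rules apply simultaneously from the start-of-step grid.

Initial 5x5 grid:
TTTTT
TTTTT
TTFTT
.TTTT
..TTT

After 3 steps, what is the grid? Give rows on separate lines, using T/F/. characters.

Step 1: 4 trees catch fire, 1 burn out
  TTTTT
  TTFTT
  TF.FT
  .TFTT
  ..TTT
Step 2: 8 trees catch fire, 4 burn out
  TTFTT
  TF.FT
  F...F
  .F.FT
  ..FTT
Step 3: 6 trees catch fire, 8 burn out
  TF.FT
  F...F
  .....
  ....F
  ...FT

TF.FT
F...F
.....
....F
...FT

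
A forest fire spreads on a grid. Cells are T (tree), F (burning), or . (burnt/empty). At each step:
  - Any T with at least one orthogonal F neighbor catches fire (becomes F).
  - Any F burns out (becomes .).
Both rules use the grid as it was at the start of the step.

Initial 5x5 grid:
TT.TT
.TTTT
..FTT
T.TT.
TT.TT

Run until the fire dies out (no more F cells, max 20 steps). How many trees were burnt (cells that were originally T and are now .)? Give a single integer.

Answer: 14

Derivation:
Step 1: +3 fires, +1 burnt (F count now 3)
Step 2: +4 fires, +3 burnt (F count now 4)
Step 3: +4 fires, +4 burnt (F count now 4)
Step 4: +3 fires, +4 burnt (F count now 3)
Step 5: +0 fires, +3 burnt (F count now 0)
Fire out after step 5
Initially T: 17, now '.': 22
Total burnt (originally-T cells now '.'): 14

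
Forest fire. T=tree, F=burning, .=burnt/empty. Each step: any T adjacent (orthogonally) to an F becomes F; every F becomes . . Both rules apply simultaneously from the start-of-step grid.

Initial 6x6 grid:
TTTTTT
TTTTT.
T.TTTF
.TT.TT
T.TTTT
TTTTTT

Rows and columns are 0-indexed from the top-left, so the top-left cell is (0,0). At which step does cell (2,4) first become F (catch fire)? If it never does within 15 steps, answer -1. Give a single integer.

Step 1: cell (2,4)='F' (+2 fires, +1 burnt)
  -> target ignites at step 1
Step 2: cell (2,4)='.' (+4 fires, +2 burnt)
Step 3: cell (2,4)='.' (+5 fires, +4 burnt)
Step 4: cell (2,4)='.' (+6 fires, +5 burnt)
Step 5: cell (2,4)='.' (+5 fires, +6 burnt)
Step 6: cell (2,4)='.' (+3 fires, +5 burnt)
Step 7: cell (2,4)='.' (+3 fires, +3 burnt)
Step 8: cell (2,4)='.' (+1 fires, +3 burnt)
Step 9: cell (2,4)='.' (+1 fires, +1 burnt)
Step 10: cell (2,4)='.' (+0 fires, +1 burnt)
  fire out at step 10

1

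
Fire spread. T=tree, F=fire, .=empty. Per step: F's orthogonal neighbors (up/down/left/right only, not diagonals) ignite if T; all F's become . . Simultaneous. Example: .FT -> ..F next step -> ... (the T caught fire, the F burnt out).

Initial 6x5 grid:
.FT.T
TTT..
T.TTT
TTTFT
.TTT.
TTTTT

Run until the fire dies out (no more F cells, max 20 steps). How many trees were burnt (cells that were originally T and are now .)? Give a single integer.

Step 1: +6 fires, +2 burnt (F count now 6)
Step 2: +7 fires, +6 burnt (F count now 7)
Step 3: +5 fires, +7 burnt (F count now 5)
Step 4: +1 fires, +5 burnt (F count now 1)
Step 5: +1 fires, +1 burnt (F count now 1)
Step 6: +0 fires, +1 burnt (F count now 0)
Fire out after step 6
Initially T: 21, now '.': 29
Total burnt (originally-T cells now '.'): 20

Answer: 20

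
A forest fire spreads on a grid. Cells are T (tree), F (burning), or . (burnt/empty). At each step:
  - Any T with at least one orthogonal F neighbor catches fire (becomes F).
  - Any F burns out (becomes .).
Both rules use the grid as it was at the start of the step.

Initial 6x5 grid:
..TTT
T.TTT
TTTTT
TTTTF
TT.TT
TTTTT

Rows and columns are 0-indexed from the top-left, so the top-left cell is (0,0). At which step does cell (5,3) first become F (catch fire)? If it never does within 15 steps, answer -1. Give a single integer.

Step 1: cell (5,3)='T' (+3 fires, +1 burnt)
Step 2: cell (5,3)='T' (+5 fires, +3 burnt)
Step 3: cell (5,3)='F' (+5 fires, +5 burnt)
  -> target ignites at step 3
Step 4: cell (5,3)='.' (+6 fires, +5 burnt)
Step 5: cell (5,3)='.' (+4 fires, +6 burnt)
Step 6: cell (5,3)='.' (+2 fires, +4 burnt)
Step 7: cell (5,3)='.' (+0 fires, +2 burnt)
  fire out at step 7

3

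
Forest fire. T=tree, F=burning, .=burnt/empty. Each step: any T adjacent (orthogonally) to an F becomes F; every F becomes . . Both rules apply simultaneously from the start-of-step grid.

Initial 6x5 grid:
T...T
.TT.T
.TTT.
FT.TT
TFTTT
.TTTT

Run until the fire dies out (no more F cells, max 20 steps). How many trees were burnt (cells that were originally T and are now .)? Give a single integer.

Step 1: +4 fires, +2 burnt (F count now 4)
Step 2: +3 fires, +4 burnt (F count now 3)
Step 3: +5 fires, +3 burnt (F count now 5)
Step 4: +4 fires, +5 burnt (F count now 4)
Step 5: +0 fires, +4 burnt (F count now 0)
Fire out after step 5
Initially T: 19, now '.': 27
Total burnt (originally-T cells now '.'): 16

Answer: 16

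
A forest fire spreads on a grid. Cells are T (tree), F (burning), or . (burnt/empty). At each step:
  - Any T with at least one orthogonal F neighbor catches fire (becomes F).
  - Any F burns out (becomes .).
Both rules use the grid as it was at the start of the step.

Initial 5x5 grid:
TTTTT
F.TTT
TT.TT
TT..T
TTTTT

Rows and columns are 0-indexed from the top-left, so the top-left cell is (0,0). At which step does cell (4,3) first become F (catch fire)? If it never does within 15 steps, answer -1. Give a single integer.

Step 1: cell (4,3)='T' (+2 fires, +1 burnt)
Step 2: cell (4,3)='T' (+3 fires, +2 burnt)
Step 3: cell (4,3)='T' (+3 fires, +3 burnt)
Step 4: cell (4,3)='T' (+3 fires, +3 burnt)
Step 5: cell (4,3)='T' (+3 fires, +3 burnt)
Step 6: cell (4,3)='F' (+3 fires, +3 burnt)
  -> target ignites at step 6
Step 7: cell (4,3)='.' (+2 fires, +3 burnt)
Step 8: cell (4,3)='.' (+1 fires, +2 burnt)
Step 9: cell (4,3)='.' (+0 fires, +1 burnt)
  fire out at step 9

6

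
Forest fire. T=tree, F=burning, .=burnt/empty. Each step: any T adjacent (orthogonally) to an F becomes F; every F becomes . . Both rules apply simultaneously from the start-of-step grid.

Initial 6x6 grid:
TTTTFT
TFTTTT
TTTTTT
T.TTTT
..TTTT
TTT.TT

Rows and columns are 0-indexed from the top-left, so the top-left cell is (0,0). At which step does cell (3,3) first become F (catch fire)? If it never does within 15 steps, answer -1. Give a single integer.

Step 1: cell (3,3)='T' (+7 fires, +2 burnt)
Step 2: cell (3,3)='T' (+7 fires, +7 burnt)
Step 3: cell (3,3)='T' (+5 fires, +7 burnt)
Step 4: cell (3,3)='F' (+4 fires, +5 burnt)
  -> target ignites at step 4
Step 5: cell (3,3)='.' (+4 fires, +4 burnt)
Step 6: cell (3,3)='.' (+2 fires, +4 burnt)
Step 7: cell (3,3)='.' (+1 fires, +2 burnt)
Step 8: cell (3,3)='.' (+0 fires, +1 burnt)
  fire out at step 8

4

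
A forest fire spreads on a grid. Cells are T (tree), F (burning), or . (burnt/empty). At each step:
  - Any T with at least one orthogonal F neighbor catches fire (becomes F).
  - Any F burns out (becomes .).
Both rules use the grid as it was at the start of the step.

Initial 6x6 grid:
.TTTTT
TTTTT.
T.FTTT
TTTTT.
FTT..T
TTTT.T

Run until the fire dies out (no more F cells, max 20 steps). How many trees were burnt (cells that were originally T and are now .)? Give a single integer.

Answer: 25

Derivation:
Step 1: +6 fires, +2 burnt (F count now 6)
Step 2: +9 fires, +6 burnt (F count now 9)
Step 3: +7 fires, +9 burnt (F count now 7)
Step 4: +2 fires, +7 burnt (F count now 2)
Step 5: +1 fires, +2 burnt (F count now 1)
Step 6: +0 fires, +1 burnt (F count now 0)
Fire out after step 6
Initially T: 27, now '.': 34
Total burnt (originally-T cells now '.'): 25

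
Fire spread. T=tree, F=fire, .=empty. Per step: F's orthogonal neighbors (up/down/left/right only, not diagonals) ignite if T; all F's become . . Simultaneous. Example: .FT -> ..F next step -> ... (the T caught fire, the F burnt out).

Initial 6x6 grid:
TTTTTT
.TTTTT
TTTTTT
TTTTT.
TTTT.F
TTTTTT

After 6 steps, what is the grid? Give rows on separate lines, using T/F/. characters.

Step 1: 1 trees catch fire, 1 burn out
  TTTTTT
  .TTTTT
  TTTTTT
  TTTTT.
  TTTT..
  TTTTTF
Step 2: 1 trees catch fire, 1 burn out
  TTTTTT
  .TTTTT
  TTTTTT
  TTTTT.
  TTTT..
  TTTTF.
Step 3: 1 trees catch fire, 1 burn out
  TTTTTT
  .TTTTT
  TTTTTT
  TTTTT.
  TTTT..
  TTTF..
Step 4: 2 trees catch fire, 1 burn out
  TTTTTT
  .TTTTT
  TTTTTT
  TTTTT.
  TTTF..
  TTF...
Step 5: 3 trees catch fire, 2 burn out
  TTTTTT
  .TTTTT
  TTTTTT
  TTTFT.
  TTF...
  TF....
Step 6: 5 trees catch fire, 3 burn out
  TTTTTT
  .TTTTT
  TTTFTT
  TTF.F.
  TF....
  F.....

TTTTTT
.TTTTT
TTTFTT
TTF.F.
TF....
F.....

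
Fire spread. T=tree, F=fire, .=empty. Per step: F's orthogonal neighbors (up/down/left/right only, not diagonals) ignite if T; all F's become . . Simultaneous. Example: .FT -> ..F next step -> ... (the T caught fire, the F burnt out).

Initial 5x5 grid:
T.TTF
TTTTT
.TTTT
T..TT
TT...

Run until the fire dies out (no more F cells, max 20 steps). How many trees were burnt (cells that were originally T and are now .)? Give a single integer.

Step 1: +2 fires, +1 burnt (F count now 2)
Step 2: +3 fires, +2 burnt (F count now 3)
Step 3: +3 fires, +3 burnt (F count now 3)
Step 4: +3 fires, +3 burnt (F count now 3)
Step 5: +2 fires, +3 burnt (F count now 2)
Step 6: +1 fires, +2 burnt (F count now 1)
Step 7: +0 fires, +1 burnt (F count now 0)
Fire out after step 7
Initially T: 17, now '.': 22
Total burnt (originally-T cells now '.'): 14

Answer: 14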